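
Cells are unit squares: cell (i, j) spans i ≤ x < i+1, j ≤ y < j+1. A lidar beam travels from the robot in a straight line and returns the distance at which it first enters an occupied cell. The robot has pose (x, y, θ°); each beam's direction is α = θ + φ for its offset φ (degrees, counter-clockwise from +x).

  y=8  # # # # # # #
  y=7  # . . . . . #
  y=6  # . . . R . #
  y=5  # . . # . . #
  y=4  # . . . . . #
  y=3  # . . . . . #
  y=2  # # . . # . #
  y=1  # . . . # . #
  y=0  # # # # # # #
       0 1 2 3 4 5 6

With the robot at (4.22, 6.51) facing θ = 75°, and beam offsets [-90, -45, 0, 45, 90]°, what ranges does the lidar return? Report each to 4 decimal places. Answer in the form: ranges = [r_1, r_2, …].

ranges = [1.8428, 2.0554, 1.5426, 1.7205, 3.3336]

beam 1: φ=-90°, α=345°
  cosα=0.9659 sinα=-0.2588 | (4,6) | tMaxX 0.8075 tMaxY 1.9705 | tΔX 1.0353 tΔY 3.8637
    t=0.8075 [x] (5,6)
    t=1.8428 [x] (6,6) — stop
  → r_1 = 1.8428
beam 2: φ=-45°, α=30°
  cosα=0.8660 sinα=0.5000 | (4,6) | tMaxX 0.9007 tMaxY 0.9800 | tΔX 1.1547 tΔY 2.0000
    t=0.9007 [x] (5,6)
    t=0.9800 [y] (5,7)
    t=2.0554 [x] (6,7) — stop
  → r_2 = 2.0554
beam 3: φ=0°, α=75°
  cosα=0.2588 sinα=0.9659 | (4,6) | tMaxX 3.0137 tMaxY 0.5073 | tΔX 3.8637 tΔY 1.0353
    t=0.5073 [y] (4,7)
    t=1.5426 [y] (4,8) — stop
  → r_3 = 1.5426
beam 4: φ=45°, α=120°
  cosα=-0.5000 sinα=0.8660 | (4,6) | tMaxX 0.4400 tMaxY 0.5658 | tΔX 2.0000 tΔY 1.1547
    t=0.4400 [x] (3,6)
    t=0.5658 [y] (3,7)
    t=1.7205 [y] (3,8) — stop
  → r_4 = 1.7205
beam 5: φ=90°, α=165°
  cosα=-0.9659 sinα=0.2588 | (4,6) | tMaxX 0.2278 tMaxY 1.8932 | tΔX 1.0353 tΔY 3.8637
    t=0.2278 [x] (3,6)
    t=1.2630 [x] (2,6)
    t=1.8932 [y] (2,7)
    t=2.2983 [x] (1,7)
    t=3.3336 [x] (0,7) — stop
  → r_5 = 3.3336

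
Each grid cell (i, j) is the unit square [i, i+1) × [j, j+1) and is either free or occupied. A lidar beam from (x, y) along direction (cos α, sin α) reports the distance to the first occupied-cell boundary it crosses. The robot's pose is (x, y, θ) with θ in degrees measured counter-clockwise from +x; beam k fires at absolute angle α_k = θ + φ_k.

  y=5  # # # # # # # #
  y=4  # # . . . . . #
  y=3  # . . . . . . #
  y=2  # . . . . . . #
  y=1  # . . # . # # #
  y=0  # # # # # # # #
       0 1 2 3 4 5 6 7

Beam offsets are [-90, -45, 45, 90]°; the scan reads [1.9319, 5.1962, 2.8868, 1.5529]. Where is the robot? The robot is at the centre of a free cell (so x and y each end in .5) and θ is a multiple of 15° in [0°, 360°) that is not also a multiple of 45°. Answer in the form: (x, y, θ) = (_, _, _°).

(x, y, θ) = (5.5, 4.5, 255°)

Candidates: 20 free-cell centres × 16 headings = 320 poses. Raycast each; keep the one whose scan matches to 4 dp.
  (3.5, 4.5, 150°): beam 1 = 0.5774 ≠ 1.9319 ✗
  (5.5, 3.5, 15°): beam 1 = 1.5529 ≠ 1.9319 ✗
  (5.5, 4.5, 150°): beam 1 = 0.5774 ≠ 1.9319 ✗
  (3.5, 3.5, 210°): beam 1 = 1.7321 ≠ 1.9319 ✗
  …
  (5.5, 4.5, 255°): r_1=1.9319, r_2=5.1962, r_3=2.8868, r_4=1.5529 — all match ✓
No second candidate reproduces the full scan.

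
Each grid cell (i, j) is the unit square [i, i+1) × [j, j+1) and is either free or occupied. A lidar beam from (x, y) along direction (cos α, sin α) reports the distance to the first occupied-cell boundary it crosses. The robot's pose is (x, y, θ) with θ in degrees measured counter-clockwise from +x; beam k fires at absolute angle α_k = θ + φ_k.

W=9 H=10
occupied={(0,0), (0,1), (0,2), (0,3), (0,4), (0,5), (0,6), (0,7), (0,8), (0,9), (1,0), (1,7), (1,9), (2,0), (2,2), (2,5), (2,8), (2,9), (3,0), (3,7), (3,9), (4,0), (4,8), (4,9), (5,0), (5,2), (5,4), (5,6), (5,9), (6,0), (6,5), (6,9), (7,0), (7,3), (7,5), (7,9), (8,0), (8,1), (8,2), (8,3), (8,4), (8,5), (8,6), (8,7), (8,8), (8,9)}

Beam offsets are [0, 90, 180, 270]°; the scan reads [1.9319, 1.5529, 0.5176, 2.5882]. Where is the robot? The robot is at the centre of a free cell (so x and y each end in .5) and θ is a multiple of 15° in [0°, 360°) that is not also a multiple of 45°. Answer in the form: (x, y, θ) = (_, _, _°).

(x, y, θ) = (3.5, 5.5, 345°)

The pose lattice has 44·16 = 704 candidates. Test each by forward raycasting.
  (6.5, 4.5, 105°): beam 1 = 0.5176 ≠ 1.9319 ✗
  (3.5, 5.5, 30°): beam 1 = 1.7321 ≠ 1.9319 ✗
  (2.5, 4.5, 330°): beam 1 = 3.0000 ≠ 1.9319 ✗
  (3.5, 1.5, 60°): beam 1 = 3.0000 ≠ 1.9319 ✗
  …
  (3.5, 5.5, 345°): r_1=1.9319, r_2=1.5529, r_3=0.5176, r_4=2.5882 — all match ✓
No second candidate reproduces the full scan.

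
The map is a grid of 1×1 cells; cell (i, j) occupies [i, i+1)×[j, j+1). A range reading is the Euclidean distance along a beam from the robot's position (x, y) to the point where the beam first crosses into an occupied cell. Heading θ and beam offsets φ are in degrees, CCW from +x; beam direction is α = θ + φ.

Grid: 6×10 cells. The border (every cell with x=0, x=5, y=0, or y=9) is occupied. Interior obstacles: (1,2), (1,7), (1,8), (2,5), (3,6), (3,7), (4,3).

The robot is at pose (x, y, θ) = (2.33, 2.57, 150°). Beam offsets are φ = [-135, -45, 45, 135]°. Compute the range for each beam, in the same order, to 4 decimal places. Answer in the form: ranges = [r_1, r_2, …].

ranges = [1.7289, 4.5863, 0.3416, 1.6254]

beam 1: φ=-135°, α=15°
  d=(0.9659,0.2588)  start (2,2)  tX=0.6936 tY=1.6614  stride 1/|dx|=1.0353 1/|dy|=3.8637
    cross x-line → (3,2), t=0.6936
    cross y-line → (3,3), t=1.6614
    cross x-line → (4,3), t=1.7289 (wall)
  → r_1 = 1.7289
beam 2: φ=-45°, α=105°
  d=(-0.2588,0.9659)  start (2,2)  tX=1.2750 tY=0.4452  stride 1/|dx|=3.8637 1/|dy|=1.0353
    cross y-line → (2,3), t=0.4452
    cross x-line → (1,3), t=1.2750
    cross y-line → (1,4), t=1.4804
    cross y-line → (1,5), t=2.5157
    cross y-line → (1,6), t=3.5510
    cross y-line → (1,7), t=4.5863 (wall)
  → r_2 = 4.5863
beam 3: φ=45°, α=195°
  d=(-0.9659,-0.2588)  start (2,2)  tX=0.3416 tY=2.2023  stride 1/|dx|=1.0353 1/|dy|=3.8637
    cross x-line → (1,2), t=0.3416 (wall)
  → r_3 = 0.3416
beam 4: φ=135°, α=285°
  d=(0.2588,-0.9659)  start (2,2)  tX=2.5887 tY=0.5901  stride 1/|dx|=3.8637 1/|dy|=1.0353
    cross y-line → (2,1), t=0.5901
    cross y-line → (2,0), t=1.6254 (wall)
  → r_4 = 1.6254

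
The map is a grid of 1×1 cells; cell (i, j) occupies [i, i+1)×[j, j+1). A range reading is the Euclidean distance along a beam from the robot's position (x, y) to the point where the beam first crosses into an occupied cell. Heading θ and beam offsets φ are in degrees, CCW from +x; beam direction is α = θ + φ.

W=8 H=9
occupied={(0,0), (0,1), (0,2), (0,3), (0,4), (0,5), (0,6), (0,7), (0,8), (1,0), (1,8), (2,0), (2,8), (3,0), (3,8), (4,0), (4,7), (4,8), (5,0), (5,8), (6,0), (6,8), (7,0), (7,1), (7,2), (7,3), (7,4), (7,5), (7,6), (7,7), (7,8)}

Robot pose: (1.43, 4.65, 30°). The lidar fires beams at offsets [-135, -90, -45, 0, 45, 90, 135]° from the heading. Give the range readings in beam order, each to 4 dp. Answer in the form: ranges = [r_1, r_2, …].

ranges = [1.6614, 4.2147, 5.7665, 6.4317, 3.4682, 0.8600, 0.4452]

beam 1: φ=-135°, α=255°
  direction (-0.2588, -0.9659); cell (1,4); t to first gridline: x 1.6614, y 0.6729 (then +3.8637 / +1.0353)
    (1,3) via y @ 0.6729
    (0,3) via x @ 1.6614  # hit
  → r_1 = 1.6614
beam 2: φ=-90°, α=300°
  direction (0.5000, -0.8660); cell (1,4); t to first gridline: x 1.1400, y 0.7506 (then +2.0000 / +1.1547)
    (1,3) via y @ 0.7506
    (2,3) via x @ 1.1400
    (2,2) via y @ 1.9053
    (2,1) via y @ 3.0600
    (3,1) via x @ 3.1400
    (3,0) via y @ 4.2147  # hit
  → r_2 = 4.2147
beam 3: φ=-45°, α=345°
  direction (0.9659, -0.2588); cell (1,4); t to first gridline: x 0.5901, y 2.5114 (then +1.0353 / +3.8637)
    (2,4) via x @ 0.5901
    (3,4) via x @ 1.6254
    (3,3) via y @ 2.5114
    (4,3) via x @ 2.6607
    (5,3) via x @ 3.6959
    (6,3) via x @ 4.7312
    (7,3) via x @ 5.7665  # hit
  → r_3 = 5.7665
beam 4: φ=0°, α=30°
  direction (0.8660, 0.5000); cell (1,4); t to first gridline: x 0.6582, y 0.7000 (then +1.1547 / +2.0000)
    (2,4) via x @ 0.6582
    (2,5) via y @ 0.7000
    (3,5) via x @ 1.8129
    (3,6) via y @ 2.7000
    (4,6) via x @ 2.9676
    (5,6) via x @ 4.1223
    (5,7) via y @ 4.7000
    (6,7) via x @ 5.2770
    (7,7) via x @ 6.4317  # hit
  → r_4 = 6.4317
beam 5: φ=45°, α=75°
  direction (0.2588, 0.9659); cell (1,4); t to first gridline: x 2.2023, y 0.3623 (then +3.8637 / +1.0353)
    (1,5) via y @ 0.3623
    (1,6) via y @ 1.3976
    (2,6) via x @ 2.2023
    (2,7) via y @ 2.4329
    (2,8) via y @ 3.4682  # hit
  → r_5 = 3.4682
beam 6: φ=90°, α=120°
  direction (-0.5000, 0.8660); cell (1,4); t to first gridline: x 0.8600, y 0.4041 (then +2.0000 / +1.1547)
    (1,5) via y @ 0.4041
    (0,5) via x @ 0.8600  # hit
  → r_6 = 0.8600
beam 7: φ=135°, α=165°
  direction (-0.9659, 0.2588); cell (1,4); t to first gridline: x 0.4452, y 1.3523 (then +1.0353 / +3.8637)
    (0,4) via x @ 0.4452  # hit
  → r_7 = 0.4452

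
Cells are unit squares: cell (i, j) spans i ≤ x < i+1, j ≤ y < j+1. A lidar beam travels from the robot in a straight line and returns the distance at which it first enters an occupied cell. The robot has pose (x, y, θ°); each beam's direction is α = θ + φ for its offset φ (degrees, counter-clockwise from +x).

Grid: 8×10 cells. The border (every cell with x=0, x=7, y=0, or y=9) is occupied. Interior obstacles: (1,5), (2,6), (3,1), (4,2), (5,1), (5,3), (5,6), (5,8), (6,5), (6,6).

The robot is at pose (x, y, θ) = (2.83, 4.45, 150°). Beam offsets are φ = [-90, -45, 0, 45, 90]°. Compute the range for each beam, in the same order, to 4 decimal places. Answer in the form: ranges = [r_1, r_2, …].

ranges = [4.3400, 1.6047, 1.1000, 1.8946, 3.6600]

beam 1: φ=-90°, α=60°
  cosα=0.5000 sinα=0.8660 | (2,4) | tMaxX 0.3400 tMaxY 0.6351 | tΔX 2.0000 tΔY 1.1547
    t=0.3400 [x] (3,4)
    t=0.6351 [y] (3,5)
    t=1.7898 [y] (3,6)
    t=2.3400 [x] (4,6)
    t=2.9445 [y] (4,7)
    t=4.0992 [y] (4,8)
    t=4.3400 [x] (5,8) — stop
  → r_1 = 4.3400
beam 2: φ=-45°, α=105°
  cosα=-0.2588 sinα=0.9659 | (2,4) | tMaxX 3.2069 tMaxY 0.5694 | tΔX 3.8637 tΔY 1.0353
    t=0.5694 [y] (2,5)
    t=1.6047 [y] (2,6) — stop
  → r_2 = 1.6047
beam 3: φ=0°, α=150°
  cosα=-0.8660 sinα=0.5000 | (2,4) | tMaxX 0.9584 tMaxY 1.1000 | tΔX 1.1547 tΔY 2.0000
    t=0.9584 [x] (1,4)
    t=1.1000 [y] (1,5) — stop
  → r_3 = 1.1000
beam 4: φ=45°, α=195°
  cosα=-0.9659 sinα=-0.2588 | (2,4) | tMaxX 0.8593 tMaxY 1.7387 | tΔX 1.0353 tΔY 3.8637
    t=0.8593 [x] (1,4)
    t=1.7387 [y] (1,3)
    t=1.8946 [x] (0,3) — stop
  → r_4 = 1.8946
beam 5: φ=90°, α=240°
  cosα=-0.5000 sinα=-0.8660 | (2,4) | tMaxX 1.6600 tMaxY 0.5196 | tΔX 2.0000 tΔY 1.1547
    t=0.5196 [y] (2,3)
    t=1.6600 [x] (1,3)
    t=1.6743 [y] (1,2)
    t=2.8290 [y] (1,1)
    t=3.6600 [x] (0,1) — stop
  → r_5 = 3.6600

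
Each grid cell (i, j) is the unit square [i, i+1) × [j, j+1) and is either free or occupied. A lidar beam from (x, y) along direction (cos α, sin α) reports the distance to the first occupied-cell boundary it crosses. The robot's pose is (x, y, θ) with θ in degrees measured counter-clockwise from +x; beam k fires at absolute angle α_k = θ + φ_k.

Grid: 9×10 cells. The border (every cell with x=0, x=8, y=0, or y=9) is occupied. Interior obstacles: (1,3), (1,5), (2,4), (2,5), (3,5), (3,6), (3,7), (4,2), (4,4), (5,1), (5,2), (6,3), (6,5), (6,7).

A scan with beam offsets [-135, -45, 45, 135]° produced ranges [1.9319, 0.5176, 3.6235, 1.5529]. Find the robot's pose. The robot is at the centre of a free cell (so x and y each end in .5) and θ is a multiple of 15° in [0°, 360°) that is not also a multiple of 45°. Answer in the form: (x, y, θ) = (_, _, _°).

Enumerate (i+0.5, j+0.5, θ) over the 42 free cells and 16 admissible headings. For each, cast all 4 beams and compare to the given ranges.
  (1.5, 4.5, 75°): beam 1 = 0.5774 ≠ 1.9319 ✗
  (7.5, 8.5, 255°): beam 1 = 0.5774 ≠ 1.9319 ✗
  (7.5, 6.5, 60°): beam 3 = 2.5882 ≠ 3.6235 ✗
  …
  (5.5, 5.5, 60°): r_1=1.9319, r_2=0.5176, r_3=3.6235, r_4=1.5529 — all match ✓
Unique over the lattice → pose = (5.5, 5.5, 60°).

(x, y, θ) = (5.5, 5.5, 60°)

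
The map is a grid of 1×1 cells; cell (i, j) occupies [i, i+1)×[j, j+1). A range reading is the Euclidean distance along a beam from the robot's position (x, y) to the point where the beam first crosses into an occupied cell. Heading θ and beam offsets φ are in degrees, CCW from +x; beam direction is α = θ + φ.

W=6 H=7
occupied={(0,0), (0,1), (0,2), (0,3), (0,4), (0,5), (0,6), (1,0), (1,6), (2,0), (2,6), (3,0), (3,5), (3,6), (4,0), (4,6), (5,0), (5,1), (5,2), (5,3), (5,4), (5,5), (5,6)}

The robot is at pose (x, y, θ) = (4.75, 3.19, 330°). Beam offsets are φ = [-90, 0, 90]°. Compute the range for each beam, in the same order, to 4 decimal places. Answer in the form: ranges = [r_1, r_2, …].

beam 1: φ=-90°, α=240°
  dir = (cos 240°, sin 240°) = (-0.5000, -0.8660); from cell (4,3)
  next x-line at t=1.5000, next y-line at t=0.2194; Δt_x=2.0000, Δt_y=1.1547
    y: enter (4,2) at t=0.2194
    y: enter (4,1) at t=1.3741
    x: enter (3,1) at t=1.5000
    y: enter (3,0) at t=2.5288 ← occupied
  → r_1 = 2.5288
beam 2: φ=0°, α=330°
  dir = (cos 330°, sin 330°) = (0.8660, -0.5000); from cell (4,3)
  next x-line at t=0.2887, next y-line at t=0.3800; Δt_x=1.1547, Δt_y=2.0000
    x: enter (5,3) at t=0.2887 ← occupied
  → r_2 = 0.2887
beam 3: φ=90°, α=60°
  dir = (cos 60°, sin 60°) = (0.5000, 0.8660); from cell (4,3)
  next x-line at t=0.5000, next y-line at t=0.9353; Δt_x=2.0000, Δt_y=1.1547
    x: enter (5,3) at t=0.5000 ← occupied
  → r_3 = 0.5000

ranges = [2.5288, 0.2887, 0.5000]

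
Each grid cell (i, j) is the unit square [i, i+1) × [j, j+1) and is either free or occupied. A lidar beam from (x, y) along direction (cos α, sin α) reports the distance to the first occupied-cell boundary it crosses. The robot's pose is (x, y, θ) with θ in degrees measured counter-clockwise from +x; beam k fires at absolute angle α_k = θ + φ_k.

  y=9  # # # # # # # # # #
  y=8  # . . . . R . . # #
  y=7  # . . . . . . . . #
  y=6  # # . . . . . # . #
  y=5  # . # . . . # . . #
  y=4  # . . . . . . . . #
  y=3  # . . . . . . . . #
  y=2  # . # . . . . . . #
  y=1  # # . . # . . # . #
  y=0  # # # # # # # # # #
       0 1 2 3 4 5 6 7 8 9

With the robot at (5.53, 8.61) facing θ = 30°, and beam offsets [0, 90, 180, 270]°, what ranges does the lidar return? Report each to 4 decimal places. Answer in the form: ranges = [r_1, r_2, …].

beam 1: φ=0°, α=30°
  dir = (cos 30°, sin 30°) = (0.8660, 0.5000); from cell (5,8)
  next x-line at t=0.5427, next y-line at t=0.7800; Δt_x=1.1547, Δt_y=2.0000
    x: enter (6,8) at t=0.5427
    y: enter (6,9) at t=0.7800 ← occupied
  → r_1 = 0.7800
beam 2: φ=90°, α=120°
  dir = (cos 120°, sin 120°) = (-0.5000, 0.8660); from cell (5,8)
  next x-line at t=1.0600, next y-line at t=0.4503; Δt_x=2.0000, Δt_y=1.1547
    y: enter (5,9) at t=0.4503 ← occupied
  → r_2 = 0.4503
beam 3: φ=180°, α=210°
  dir = (cos 210°, sin 210°) = (-0.8660, -0.5000); from cell (5,8)
  next x-line at t=0.6120, next y-line at t=1.2200; Δt_x=1.1547, Δt_y=2.0000
    x: enter (4,8) at t=0.6120
    y: enter (4,7) at t=1.2200
    x: enter (3,7) at t=1.7667
    x: enter (2,7) at t=2.9214
    y: enter (2,6) at t=3.2200
    x: enter (1,6) at t=4.0761 ← occupied
  → r_3 = 4.0761
beam 4: φ=270°, α=300°
  dir = (cos 300°, sin 300°) = (0.5000, -0.8660); from cell (5,8)
  next x-line at t=0.9400, next y-line at t=0.7044; Δt_x=2.0000, Δt_y=1.1547
    y: enter (5,7) at t=0.7044
    x: enter (6,7) at t=0.9400
    y: enter (6,6) at t=1.8591
    x: enter (7,6) at t=2.9400 ← occupied
  → r_4 = 2.9400

ranges = [0.7800, 0.4503, 4.0761, 2.9400]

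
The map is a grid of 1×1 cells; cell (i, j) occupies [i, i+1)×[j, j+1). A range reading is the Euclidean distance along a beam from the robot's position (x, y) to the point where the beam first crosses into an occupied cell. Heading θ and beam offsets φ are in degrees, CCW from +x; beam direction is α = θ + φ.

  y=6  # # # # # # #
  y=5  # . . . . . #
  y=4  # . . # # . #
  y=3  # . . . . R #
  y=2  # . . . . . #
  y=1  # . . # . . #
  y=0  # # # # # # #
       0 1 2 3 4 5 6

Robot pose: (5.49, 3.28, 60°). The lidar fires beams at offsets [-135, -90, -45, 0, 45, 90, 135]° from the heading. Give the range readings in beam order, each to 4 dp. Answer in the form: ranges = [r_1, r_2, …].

beam 1: φ=-135°, α=285°
  d=(0.2588,-0.9659)  start (5,3)  tX=1.9705 tY=0.2899  stride 1/|dx|=3.8637 1/|dy|=1.0353
    cross y-line → (5,2), t=0.2899
    cross y-line → (5,1), t=1.3252
    cross x-line → (6,1), t=1.9705 (wall)
  → r_1 = 1.9705
beam 2: φ=-90°, α=330°
  d=(0.8660,-0.5000)  start (5,3)  tX=0.5889 tY=0.5600  stride 1/|dx|=1.1547 1/|dy|=2.0000
    cross y-line → (5,2), t=0.5600
    cross x-line → (6,2), t=0.5889 (wall)
  → r_2 = 0.5889
beam 3: φ=-45°, α=15°
  d=(0.9659,0.2588)  start (5,3)  tX=0.5280 tY=2.7819  stride 1/|dx|=1.0353 1/|dy|=3.8637
    cross x-line → (6,3), t=0.5280 (wall)
  → r_3 = 0.5280
beam 4: φ=0°, α=60°
  d=(0.5000,0.8660)  start (5,3)  tX=1.0200 tY=0.8314  stride 1/|dx|=2.0000 1/|dy|=1.1547
    cross y-line → (5,4), t=0.8314
    cross x-line → (6,4), t=1.0200 (wall)
  → r_4 = 1.0200
beam 5: φ=45°, α=105°
  d=(-0.2588,0.9659)  start (5,3)  tX=1.8932 tY=0.7454  stride 1/|dx|=3.8637 1/|dy|=1.0353
    cross y-line → (5,4), t=0.7454
    cross y-line → (5,5), t=1.7807
    cross x-line → (4,5), t=1.8932
    cross y-line → (4,6), t=2.8160 (wall)
  → r_5 = 2.8160
beam 6: φ=90°, α=150°
  d=(-0.8660,0.5000)  start (5,3)  tX=0.5658 tY=1.4400  stride 1/|dx|=1.1547 1/|dy|=2.0000
    cross x-line → (4,3), t=0.5658
    cross y-line → (4,4), t=1.4400 (wall)
  → r_6 = 1.4400
beam 7: φ=135°, α=195°
  d=(-0.9659,-0.2588)  start (5,3)  tX=0.5073 tY=1.0818  stride 1/|dx|=1.0353 1/|dy|=3.8637
    cross x-line → (4,3), t=0.5073
    cross y-line → (4,2), t=1.0818
    cross x-line → (3,2), t=1.5426
    cross x-line → (2,2), t=2.5778
    cross x-line → (1,2), t=3.6131
    cross x-line → (0,2), t=4.6484 (wall)
  → r_7 = 4.6484

ranges = [1.9705, 0.5889, 0.5280, 1.0200, 2.8160, 1.4400, 4.6484]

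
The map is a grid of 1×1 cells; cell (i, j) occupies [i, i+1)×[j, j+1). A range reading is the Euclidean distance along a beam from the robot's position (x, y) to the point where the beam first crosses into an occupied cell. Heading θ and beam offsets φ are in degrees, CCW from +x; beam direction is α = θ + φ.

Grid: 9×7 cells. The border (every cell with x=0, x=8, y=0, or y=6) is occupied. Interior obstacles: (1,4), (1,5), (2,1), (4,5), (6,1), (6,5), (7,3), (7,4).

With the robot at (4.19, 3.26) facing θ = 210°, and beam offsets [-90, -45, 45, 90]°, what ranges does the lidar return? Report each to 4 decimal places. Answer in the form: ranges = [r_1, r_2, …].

beam 1: φ=-90°, α=120°
  direction (-0.5000, 0.8660); cell (4,3); t to first gridline: x 0.3800, y 0.8545 (then +2.0000 / +1.1547)
    (3,3) via x @ 0.3800
    (3,4) via y @ 0.8545
    (3,5) via y @ 2.0092
    (2,5) via x @ 2.3800
    (2,6) via y @ 3.1639  # hit
  → r_1 = 3.1639
beam 2: φ=-45°, α=165°
  direction (-0.9659, 0.2588); cell (4,3); t to first gridline: x 0.1967, y 2.8591 (then +1.0353 / +3.8637)
    (3,3) via x @ 0.1967
    (2,3) via x @ 1.2320
    (1,3) via x @ 2.2673
    (1,4) via y @ 2.8591  # hit
  → r_2 = 2.8591
beam 3: φ=45°, α=255°
  direction (-0.2588, -0.9659); cell (4,3); t to first gridline: x 0.7341, y 0.2692 (then +3.8637 / +1.0353)
    (4,2) via y @ 0.2692
    (3,2) via x @ 0.7341
    (3,1) via y @ 1.3044
    (3,0) via y @ 2.3397  # hit
  → r_3 = 2.3397
beam 4: φ=90°, α=300°
  direction (0.5000, -0.8660); cell (4,3); t to first gridline: x 1.6200, y 0.3002 (then +2.0000 / +1.1547)
    (4,2) via y @ 0.3002
    (4,1) via y @ 1.4549
    (5,1) via x @ 1.6200
    (5,0) via y @ 2.6096  # hit
  → r_4 = 2.6096

ranges = [3.1639, 2.8591, 2.3397, 2.6096]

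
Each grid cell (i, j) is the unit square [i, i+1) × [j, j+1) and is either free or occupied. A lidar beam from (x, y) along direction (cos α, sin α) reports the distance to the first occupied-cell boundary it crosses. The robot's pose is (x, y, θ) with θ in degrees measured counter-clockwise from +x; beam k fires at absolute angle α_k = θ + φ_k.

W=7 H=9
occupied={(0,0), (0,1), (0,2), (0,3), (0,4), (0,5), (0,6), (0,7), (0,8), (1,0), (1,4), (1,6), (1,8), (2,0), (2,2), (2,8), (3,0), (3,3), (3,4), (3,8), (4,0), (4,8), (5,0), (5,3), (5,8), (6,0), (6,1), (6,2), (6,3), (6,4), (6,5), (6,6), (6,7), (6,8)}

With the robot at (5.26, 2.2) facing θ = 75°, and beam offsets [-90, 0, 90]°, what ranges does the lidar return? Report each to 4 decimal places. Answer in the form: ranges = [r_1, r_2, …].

ranges = [0.7661, 0.8282, 2.3397]

beam 1: φ=-90°, α=345°
  dir = (cos 345°, sin 345°) = (0.9659, -0.2588); from cell (5,2)
  next x-line at t=0.7661, next y-line at t=0.7727; Δt_x=1.0353, Δt_y=3.8637
    x: enter (6,2) at t=0.7661 ← occupied
  → r_1 = 0.7661
beam 2: φ=0°, α=75°
  dir = (cos 75°, sin 75°) = (0.2588, 0.9659); from cell (5,2)
  next x-line at t=2.8591, next y-line at t=0.8282; Δt_x=3.8637, Δt_y=1.0353
    y: enter (5,3) at t=0.8282 ← occupied
  → r_2 = 0.8282
beam 3: φ=90°, α=165°
  dir = (cos 165°, sin 165°) = (-0.9659, 0.2588); from cell (5,2)
  next x-line at t=0.2692, next y-line at t=3.0910; Δt_x=1.0353, Δt_y=3.8637
    x: enter (4,2) at t=0.2692
    x: enter (3,2) at t=1.3044
    x: enter (2,2) at t=2.3397 ← occupied
  → r_3 = 2.3397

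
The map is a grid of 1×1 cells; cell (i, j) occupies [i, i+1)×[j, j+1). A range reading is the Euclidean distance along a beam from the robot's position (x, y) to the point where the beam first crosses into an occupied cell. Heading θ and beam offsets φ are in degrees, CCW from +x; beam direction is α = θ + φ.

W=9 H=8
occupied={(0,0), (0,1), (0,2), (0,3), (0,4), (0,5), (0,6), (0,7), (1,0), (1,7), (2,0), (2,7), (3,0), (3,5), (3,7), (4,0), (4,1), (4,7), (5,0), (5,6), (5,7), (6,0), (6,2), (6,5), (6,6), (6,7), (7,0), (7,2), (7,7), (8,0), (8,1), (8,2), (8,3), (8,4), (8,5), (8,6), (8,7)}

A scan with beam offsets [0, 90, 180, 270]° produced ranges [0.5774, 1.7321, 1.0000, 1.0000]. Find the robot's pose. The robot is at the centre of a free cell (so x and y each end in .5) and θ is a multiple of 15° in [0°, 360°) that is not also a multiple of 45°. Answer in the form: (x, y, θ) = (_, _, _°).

(x, y, θ) = (2.5, 6.5, 120°)

Enumerate (i+0.5, j+0.5, θ) over the 35 free cells and 16 admissible headings. For each, cast all 4 beams and compare to the given ranges.
  (1.5, 3.5, 195°): beam 1 = 0.5176 ≠ 0.5774 ✗
  (6.5, 1.5, 240°): beam 2 = 1.0000 ≠ 1.7321 ✗
  (4.5, 4.5, 300°): beam 1 = 4.0415 ≠ 0.5774 ✗
  (1.5, 6.5, 75°): beam 1 = 0.5176 ≠ 0.5774 ✗
  …
  (2.5, 6.5, 120°): r_1=0.5774, r_2=1.7321, r_3=1.0000, r_4=1.0000 — all match ✓
Only this pose fits every beam.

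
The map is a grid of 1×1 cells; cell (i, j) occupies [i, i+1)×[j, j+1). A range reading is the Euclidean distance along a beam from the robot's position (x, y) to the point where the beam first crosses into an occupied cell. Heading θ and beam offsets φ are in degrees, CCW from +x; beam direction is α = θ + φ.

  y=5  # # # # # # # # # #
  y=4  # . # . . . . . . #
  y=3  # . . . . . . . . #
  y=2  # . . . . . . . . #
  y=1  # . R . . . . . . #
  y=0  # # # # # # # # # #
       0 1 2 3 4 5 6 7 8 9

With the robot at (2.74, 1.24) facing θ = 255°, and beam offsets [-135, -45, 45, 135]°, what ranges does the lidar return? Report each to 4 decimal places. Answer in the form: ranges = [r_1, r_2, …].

ranges = [3.4800, 0.4800, 0.2771, 7.2284]

beam 1: φ=-135°, α=120°
  direction (-0.5000, 0.8660); cell (2,1); t to first gridline: x 1.4800, y 0.8776 (then +2.0000 / +1.1547)
    (2,2) via y @ 0.8776
    (1,2) via x @ 1.4800
    (1,3) via y @ 2.0323
    (1,4) via y @ 3.1870
    (0,4) via x @ 3.4800  # hit
  → r_1 = 3.4800
beam 2: φ=-45°, α=210°
  direction (-0.8660, -0.5000); cell (2,1); t to first gridline: x 0.8545, y 0.4800 (then +1.1547 / +2.0000)
    (2,0) via y @ 0.4800  # hit
  → r_2 = 0.4800
beam 3: φ=45°, α=300°
  direction (0.5000, -0.8660); cell (2,1); t to first gridline: x 0.5200, y 0.2771 (then +2.0000 / +1.1547)
    (2,0) via y @ 0.2771  # hit
  → r_3 = 0.2771
beam 4: φ=135°, α=30°
  direction (0.8660, 0.5000); cell (2,1); t to first gridline: x 0.3002, y 1.5200 (then +1.1547 / +2.0000)
    (3,1) via x @ 0.3002
    (4,1) via x @ 1.4549
    (4,2) via y @ 1.5200
    (5,2) via x @ 2.6096
    (5,3) via y @ 3.5200
    (6,3) via x @ 3.7643
    (7,3) via x @ 4.9190
    (7,4) via y @ 5.5200
    (8,4) via x @ 6.0737
    (9,4) via x @ 7.2284  # hit
  → r_4 = 7.2284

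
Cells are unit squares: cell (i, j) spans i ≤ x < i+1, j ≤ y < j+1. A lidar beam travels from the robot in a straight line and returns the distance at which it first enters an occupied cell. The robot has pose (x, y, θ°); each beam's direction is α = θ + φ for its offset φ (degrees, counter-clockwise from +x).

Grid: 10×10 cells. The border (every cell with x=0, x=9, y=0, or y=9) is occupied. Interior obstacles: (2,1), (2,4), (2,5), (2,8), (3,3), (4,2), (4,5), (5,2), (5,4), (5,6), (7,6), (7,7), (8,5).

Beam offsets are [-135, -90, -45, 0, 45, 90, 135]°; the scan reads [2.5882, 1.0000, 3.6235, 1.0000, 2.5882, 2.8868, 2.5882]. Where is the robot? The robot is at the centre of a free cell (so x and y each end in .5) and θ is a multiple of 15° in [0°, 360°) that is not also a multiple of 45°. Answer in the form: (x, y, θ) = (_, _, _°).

Enumerate (i+0.5, j+0.5, θ) over the 51 free cells and 16 admissible headings. For each, cast all 7 beams and compare to the given ranges.
  (8.5, 8.5, 75°): beam 1 = 1.0000 ≠ 2.5882 ✗
  (6.5, 1.5, 150°): beam 2 = 4.0415 ≠ 1.0000 ✗
  (8.5, 8.5, 300°): beam 1 = 1.9319 ≠ 2.5882 ✗
  (1.5, 8.5, 150°): beam 1 = 0.5176 ≠ 2.5882 ✗
  …
  (6.5, 3.5, 210°): r_1=2.5882, r_2=1.0000, r_3=3.6235, r_4=1.0000, r_5=2.5882, r_6=2.8868, r_7=2.5882 — all match ✓
Only this pose fits every beam.

(x, y, θ) = (6.5, 3.5, 210°)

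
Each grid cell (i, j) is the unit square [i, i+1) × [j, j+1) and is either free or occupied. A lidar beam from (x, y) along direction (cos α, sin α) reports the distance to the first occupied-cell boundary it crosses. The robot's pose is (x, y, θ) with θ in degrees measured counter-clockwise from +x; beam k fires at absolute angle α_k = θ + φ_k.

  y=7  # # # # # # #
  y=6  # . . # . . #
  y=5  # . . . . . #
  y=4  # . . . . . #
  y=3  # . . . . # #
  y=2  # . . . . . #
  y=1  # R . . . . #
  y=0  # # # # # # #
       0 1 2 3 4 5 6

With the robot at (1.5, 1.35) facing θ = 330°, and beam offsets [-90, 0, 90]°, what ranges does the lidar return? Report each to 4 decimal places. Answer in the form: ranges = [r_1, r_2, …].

ranges = [0.4041, 0.7000, 6.5241]

beam 1: φ=-90°, α=240°
  dir = (cos 240°, sin 240°) = (-0.5000, -0.8660); from cell (1,1)
  next x-line at t=1.0000, next y-line at t=0.4041; Δt_x=2.0000, Δt_y=1.1547
    y: enter (1,0) at t=0.4041 ← occupied
  → r_1 = 0.4041
beam 2: φ=0°, α=330°
  dir = (cos 330°, sin 330°) = (0.8660, -0.5000); from cell (1,1)
  next x-line at t=0.5774, next y-line at t=0.7000; Δt_x=1.1547, Δt_y=2.0000
    x: enter (2,1) at t=0.5774
    y: enter (2,0) at t=0.7000 ← occupied
  → r_2 = 0.7000
beam 3: φ=90°, α=60°
  dir = (cos 60°, sin 60°) = (0.5000, 0.8660); from cell (1,1)
  next x-line at t=1.0000, next y-line at t=0.7506; Δt_x=2.0000, Δt_y=1.1547
    y: enter (1,2) at t=0.7506
    x: enter (2,2) at t=1.0000
    y: enter (2,3) at t=1.9053
    x: enter (3,3) at t=3.0000
    y: enter (3,4) at t=3.0600
    y: enter (3,5) at t=4.2147
    x: enter (4,5) at t=5.0000
    y: enter (4,6) at t=5.3694
    y: enter (4,7) at t=6.5241 ← occupied
  → r_3 = 6.5241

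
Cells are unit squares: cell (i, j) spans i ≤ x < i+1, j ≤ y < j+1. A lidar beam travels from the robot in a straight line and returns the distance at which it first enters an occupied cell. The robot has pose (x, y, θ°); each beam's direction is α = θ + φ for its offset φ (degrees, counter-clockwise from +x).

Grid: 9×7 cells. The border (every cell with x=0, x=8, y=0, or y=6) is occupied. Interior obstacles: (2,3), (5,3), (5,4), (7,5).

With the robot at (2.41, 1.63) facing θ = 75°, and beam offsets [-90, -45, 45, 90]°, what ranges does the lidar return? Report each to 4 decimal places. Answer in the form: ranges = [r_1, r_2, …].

ranges = [2.4341, 2.9907, 2.8200, 1.4597]

beam 1: φ=-90°, α=345°
  cosα=0.9659 sinα=-0.2588 | (2,1) | tMaxX 0.6108 tMaxY 2.4341 | tΔX 1.0353 tΔY 3.8637
    t=0.6108 [x] (3,1)
    t=1.6461 [x] (4,1)
    t=2.4341 [y] (4,0) — stop
  → r_1 = 2.4341
beam 2: φ=-45°, α=30°
  cosα=0.8660 sinα=0.5000 | (2,1) | tMaxX 0.6813 tMaxY 0.7400 | tΔX 1.1547 tΔY 2.0000
    t=0.6813 [x] (3,1)
    t=0.7400 [y] (3,2)
    t=1.8360 [x] (4,2)
    t=2.7400 [y] (4,3)
    t=2.9907 [x] (5,3) — stop
  → r_2 = 2.9907
beam 3: φ=45°, α=120°
  cosα=-0.5000 sinα=0.8660 | (2,1) | tMaxX 0.8200 tMaxY 0.4272 | tΔX 2.0000 tΔY 1.1547
    t=0.4272 [y] (2,2)
    t=0.8200 [x] (1,2)
    t=1.5819 [y] (1,3)
    t=2.7366 [y] (1,4)
    t=2.8200 [x] (0,4) — stop
  → r_3 = 2.8200
beam 4: φ=90°, α=165°
  cosα=-0.9659 sinα=0.2588 | (2,1) | tMaxX 0.4245 tMaxY 1.4296 | tΔX 1.0353 tΔY 3.8637
    t=0.4245 [x] (1,1)
    t=1.4296 [y] (1,2)
    t=1.4597 [x] (0,2) — stop
  → r_4 = 1.4597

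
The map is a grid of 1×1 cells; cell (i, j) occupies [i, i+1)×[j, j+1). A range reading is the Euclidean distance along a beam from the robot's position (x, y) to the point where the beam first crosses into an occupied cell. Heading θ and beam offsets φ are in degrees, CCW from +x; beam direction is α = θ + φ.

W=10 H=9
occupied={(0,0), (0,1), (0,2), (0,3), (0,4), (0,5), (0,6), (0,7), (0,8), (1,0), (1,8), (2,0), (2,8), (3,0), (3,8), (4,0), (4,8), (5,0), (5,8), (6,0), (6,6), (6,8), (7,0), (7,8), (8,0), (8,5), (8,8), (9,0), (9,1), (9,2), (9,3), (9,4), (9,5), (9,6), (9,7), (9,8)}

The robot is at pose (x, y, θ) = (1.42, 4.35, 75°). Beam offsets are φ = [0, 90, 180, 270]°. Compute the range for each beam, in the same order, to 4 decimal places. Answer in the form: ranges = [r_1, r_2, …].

ranges = [3.7788, 0.4348, 1.6228, 7.8474]

beam 1: φ=0°, α=75°
  direction (0.2588, 0.9659); cell (1,4); t to first gridline: x 2.2409, y 0.6729 (then +3.8637 / +1.0353)
    (1,5) via y @ 0.6729
    (1,6) via y @ 1.7082
    (2,6) via x @ 2.2409
    (2,7) via y @ 2.7435
    (2,8) via y @ 3.7788  # hit
  → r_1 = 3.7788
beam 2: φ=90°, α=165°
  direction (-0.9659, 0.2588); cell (1,4); t to first gridline: x 0.4348, y 2.5114 (then +1.0353 / +3.8637)
    (0,4) via x @ 0.4348  # hit
  → r_2 = 0.4348
beam 3: φ=180°, α=255°
  direction (-0.2588, -0.9659); cell (1,4); t to first gridline: x 1.6228, y 0.3623 (then +3.8637 / +1.0353)
    (1,3) via y @ 0.3623
    (1,2) via y @ 1.3976
    (0,2) via x @ 1.6228  # hit
  → r_3 = 1.6228
beam 4: φ=270°, α=345°
  direction (0.9659, -0.2588); cell (1,4); t to first gridline: x 0.6005, y 1.3523 (then +1.0353 / +3.8637)
    (2,4) via x @ 0.6005
    (2,3) via y @ 1.3523
    (3,3) via x @ 1.6357
    (4,3) via x @ 2.6710
    (5,3) via x @ 3.7063
    (6,3) via x @ 4.7416
    (6,2) via y @ 5.2160
    (7,2) via x @ 5.7768
    (8,2) via x @ 6.8121
    (9,2) via x @ 7.8474  # hit
  → r_4 = 7.8474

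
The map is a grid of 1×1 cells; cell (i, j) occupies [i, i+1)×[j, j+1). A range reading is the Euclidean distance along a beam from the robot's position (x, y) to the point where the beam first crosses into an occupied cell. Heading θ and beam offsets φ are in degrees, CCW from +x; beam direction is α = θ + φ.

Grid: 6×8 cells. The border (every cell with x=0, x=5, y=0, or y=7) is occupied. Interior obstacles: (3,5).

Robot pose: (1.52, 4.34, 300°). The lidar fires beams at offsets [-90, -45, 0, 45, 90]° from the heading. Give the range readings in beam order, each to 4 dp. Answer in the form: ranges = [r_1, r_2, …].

beam 1: φ=-90°, α=210°
  cosα=-0.8660 sinα=-0.5000 | (1,4) | tMaxX 0.6004 tMaxY 0.6800 | tΔX 1.1547 tΔY 2.0000
    t=0.6004 [x] (0,4) — stop
  → r_1 = 0.6004
beam 2: φ=-45°, α=255°
  cosα=-0.2588 sinα=-0.9659 | (1,4) | tMaxX 2.0091 tMaxY 0.3520 | tΔX 3.8637 tΔY 1.0353
    t=0.3520 [y] (1,3)
    t=1.3873 [y] (1,2)
    t=2.0091 [x] (0,2) — stop
  → r_2 = 2.0091
beam 3: φ=0°, α=300°
  cosα=0.5000 sinα=-0.8660 | (1,4) | tMaxX 0.9600 tMaxY 0.3926 | tΔX 2.0000 tΔY 1.1547
    t=0.3926 [y] (1,3)
    t=0.9600 [x] (2,3)
    t=1.5473 [y] (2,2)
    t=2.7020 [y] (2,1)
    t=2.9600 [x] (3,1)
    t=3.8567 [y] (3,0) — stop
  → r_3 = 3.8567
beam 4: φ=45°, α=345°
  cosα=0.9659 sinα=-0.2588 | (1,4) | tMaxX 0.4969 tMaxY 1.3137 | tΔX 1.0353 tΔY 3.8637
    t=0.4969 [x] (2,4)
    t=1.3137 [y] (2,3)
    t=1.5322 [x] (3,3)
    t=2.5675 [x] (4,3)
    t=3.6028 [x] (5,3) — stop
  → r_4 = 3.6028
beam 5: φ=90°, α=30°
  cosα=0.8660 sinα=0.5000 | (1,4) | tMaxX 0.5543 tMaxY 1.3200 | tΔX 1.1547 tΔY 2.0000
    t=0.5543 [x] (2,4)
    t=1.3200 [y] (2,5)
    t=1.7090 [x] (3,5) — stop
  → r_5 = 1.7090

ranges = [0.6004, 2.0091, 3.8567, 3.6028, 1.7090]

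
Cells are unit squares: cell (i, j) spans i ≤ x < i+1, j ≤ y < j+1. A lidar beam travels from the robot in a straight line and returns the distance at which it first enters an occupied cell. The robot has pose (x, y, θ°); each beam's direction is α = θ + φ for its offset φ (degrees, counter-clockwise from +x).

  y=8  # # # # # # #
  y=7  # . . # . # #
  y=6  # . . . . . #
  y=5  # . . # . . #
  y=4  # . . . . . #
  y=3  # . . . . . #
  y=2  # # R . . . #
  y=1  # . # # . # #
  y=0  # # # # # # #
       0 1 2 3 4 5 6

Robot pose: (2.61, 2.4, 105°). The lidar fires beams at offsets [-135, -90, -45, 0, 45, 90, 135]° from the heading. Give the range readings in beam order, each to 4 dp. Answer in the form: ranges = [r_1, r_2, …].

beam 1: φ=-135°, α=330°
  dir = (cos 330°, sin 330°) = (0.8660, -0.5000); from cell (2,2)
  next x-line at t=0.4503, next y-line at t=0.8000; Δt_x=1.1547, Δt_y=2.0000
    x: enter (3,2) at t=0.4503
    y: enter (3,1) at t=0.8000 ← occupied
  → r_1 = 0.8000
beam 2: φ=-90°, α=15°
  dir = (cos 15°, sin 15°) = (0.9659, 0.2588); from cell (2,2)
  next x-line at t=0.4038, next y-line at t=2.3182; Δt_x=1.0353, Δt_y=3.8637
    x: enter (3,2) at t=0.4038
    x: enter (4,2) at t=1.4390
    y: enter (4,3) at t=2.3182
    x: enter (5,3) at t=2.4743
    x: enter (6,3) at t=3.5096 ← occupied
  → r_2 = 3.5096
beam 3: φ=-45°, α=60°
  dir = (cos 60°, sin 60°) = (0.5000, 0.8660); from cell (2,2)
  next x-line at t=0.7800, next y-line at t=0.6928; Δt_x=2.0000, Δt_y=1.1547
    y: enter (2,3) at t=0.6928
    x: enter (3,3) at t=0.7800
    y: enter (3,4) at t=1.8475
    x: enter (4,4) at t=2.7800
    y: enter (4,5) at t=3.0022
    y: enter (4,6) at t=4.1569
    x: enter (5,6) at t=4.7800
    y: enter (5,7) at t=5.3116 ← occupied
  → r_3 = 5.3116
beam 4: φ=0°, α=105°
  dir = (cos 105°, sin 105°) = (-0.2588, 0.9659); from cell (2,2)
  next x-line at t=2.3569, next y-line at t=0.6212; Δt_x=3.8637, Δt_y=1.0353
    y: enter (2,3) at t=0.6212
    y: enter (2,4) at t=1.6564
    x: enter (1,4) at t=2.3569
    y: enter (1,5) at t=2.6917
    y: enter (1,6) at t=3.7270
    y: enter (1,7) at t=4.7623
    y: enter (1,8) at t=5.7975 ← occupied
  → r_4 = 5.7975
beam 5: φ=45°, α=150°
  dir = (cos 150°, sin 150°) = (-0.8660, 0.5000); from cell (2,2)
  next x-line at t=0.7044, next y-line at t=1.2000; Δt_x=1.1547, Δt_y=2.0000
    x: enter (1,2) at t=0.7044 ← occupied
  → r_5 = 0.7044
beam 6: φ=90°, α=195°
  dir = (cos 195°, sin 195°) = (-0.9659, -0.2588); from cell (2,2)
  next x-line at t=0.6315, next y-line at t=1.5455; Δt_x=1.0353, Δt_y=3.8637
    x: enter (1,2) at t=0.6315 ← occupied
  → r_6 = 0.6315
beam 7: φ=135°, α=240°
  dir = (cos 240°, sin 240°) = (-0.5000, -0.8660); from cell (2,2)
  next x-line at t=1.2200, next y-line at t=0.4619; Δt_x=2.0000, Δt_y=1.1547
    y: enter (2,1) at t=0.4619 ← occupied
  → r_7 = 0.4619

ranges = [0.8000, 3.5096, 5.3116, 5.7975, 0.7044, 0.6315, 0.4619]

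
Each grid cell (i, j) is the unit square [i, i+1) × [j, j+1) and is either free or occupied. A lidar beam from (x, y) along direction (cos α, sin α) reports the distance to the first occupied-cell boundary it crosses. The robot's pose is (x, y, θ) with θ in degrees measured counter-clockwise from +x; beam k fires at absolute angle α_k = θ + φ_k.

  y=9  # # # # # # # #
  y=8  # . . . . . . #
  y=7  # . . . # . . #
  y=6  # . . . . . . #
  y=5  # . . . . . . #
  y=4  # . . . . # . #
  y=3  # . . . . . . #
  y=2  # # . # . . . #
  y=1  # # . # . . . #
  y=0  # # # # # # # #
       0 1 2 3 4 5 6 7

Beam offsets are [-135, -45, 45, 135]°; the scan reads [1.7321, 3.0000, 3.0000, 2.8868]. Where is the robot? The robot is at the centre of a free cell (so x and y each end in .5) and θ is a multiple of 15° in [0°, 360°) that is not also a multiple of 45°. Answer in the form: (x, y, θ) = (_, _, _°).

(x, y, θ) = (2.5, 6.5, 285°)

Candidates: 42 free-cell centres × 16 headings = 672 poses. Raycast each; keep the one whose scan matches to 4 dp.
  (3.5, 5.5, 165°): beam 1 = 4.0415 ≠ 1.7321 ✗
  (2.5, 1.5, 75°): beam 1 = 0.5774 ≠ 1.7321 ✗
  (3.5, 7.5, 285°): beam 1 = 2.8868 ≠ 1.7321 ✗
  (3.5, 7.5, 195°): beam 2 = 2.8868 ≠ 3.0000 ✗
  …
  (2.5, 6.5, 285°): r_1=1.7321, r_2=3.0000, r_3=3.0000, r_4=2.8868 — all match ✓
Unique over the lattice → pose = (2.5, 6.5, 285°).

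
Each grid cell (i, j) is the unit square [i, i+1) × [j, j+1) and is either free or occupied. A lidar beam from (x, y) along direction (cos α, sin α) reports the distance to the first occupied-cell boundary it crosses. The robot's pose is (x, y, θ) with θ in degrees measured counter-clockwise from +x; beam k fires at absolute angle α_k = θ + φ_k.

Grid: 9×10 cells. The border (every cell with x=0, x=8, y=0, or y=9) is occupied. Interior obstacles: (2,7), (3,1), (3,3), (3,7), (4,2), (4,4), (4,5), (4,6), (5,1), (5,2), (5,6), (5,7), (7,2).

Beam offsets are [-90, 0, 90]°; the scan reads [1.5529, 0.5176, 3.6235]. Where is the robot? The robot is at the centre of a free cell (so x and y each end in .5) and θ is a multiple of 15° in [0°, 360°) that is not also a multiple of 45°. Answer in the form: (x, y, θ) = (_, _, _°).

(x, y, θ) = (6.5, 2.5, 15°)

Candidates: 43 free-cell centres × 16 headings = 688 poses. Raycast each; keep the one whose scan matches to 4 dp.
  (3.5, 6.5, 150°): beam 1 = 0.5774 ≠ 1.5529 ✗
  (4.5, 3.5, 330°): beam 1 = 0.5774 ≠ 1.5529 ✗
  (6.5, 6.5, 120°): beam 1 = 1.7321 ≠ 1.5529 ✗
  (4.5, 8.5, 60°): beam 1 = 1.0000 ≠ 1.5529 ✗
  …
  (6.5, 2.5, 15°): r_1=1.5529, r_2=0.5176, r_3=3.6235 — all match ✓
Only this pose fits every beam.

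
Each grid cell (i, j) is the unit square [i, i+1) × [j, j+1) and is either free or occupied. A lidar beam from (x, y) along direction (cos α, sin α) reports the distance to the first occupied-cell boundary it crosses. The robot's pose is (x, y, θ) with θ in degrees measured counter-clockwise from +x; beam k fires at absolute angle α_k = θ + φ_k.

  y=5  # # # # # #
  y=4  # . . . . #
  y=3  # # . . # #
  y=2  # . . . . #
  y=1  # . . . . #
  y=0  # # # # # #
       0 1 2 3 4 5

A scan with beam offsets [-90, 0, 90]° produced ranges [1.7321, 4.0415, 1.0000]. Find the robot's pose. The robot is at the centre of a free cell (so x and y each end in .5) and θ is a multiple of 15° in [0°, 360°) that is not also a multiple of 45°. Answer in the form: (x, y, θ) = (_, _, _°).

(x, y, θ) = (3.5, 1.5, 120°)

Candidates: 14 free-cell centres × 16 headings = 224 poses. Raycast each; keep the one whose scan matches to 4 dp.
  (4.5, 2.5, 330°): beam 2 = 0.5774 ≠ 4.0415 ✗
  (2.5, 3.5, 345°): beam 1 = 2.5882 ≠ 1.7321 ✗
  (1.5, 1.5, 30°): beam 1 = 0.5774 ≠ 1.7321 ✗
  …
  (3.5, 1.5, 120°): r_1=1.7321, r_2=4.0415, r_3=1.0000 — all match ✓
Only this pose fits every beam.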